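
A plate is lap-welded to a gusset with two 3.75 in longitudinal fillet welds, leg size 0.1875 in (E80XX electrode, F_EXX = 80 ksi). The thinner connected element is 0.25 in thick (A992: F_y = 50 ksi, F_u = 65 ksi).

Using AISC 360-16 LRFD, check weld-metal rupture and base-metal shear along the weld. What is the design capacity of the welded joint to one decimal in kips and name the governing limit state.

Weld metal: throat = 0.707×0.1875 = 0.13256 in, L = 2×3.75 = 7.5 in. φR_n = 0.75 × 0.6 × 80 × 0.13256 × 7.5 = 35.8 kips.
Base metal shear (0.25 in plate): yield φR_n = 1.0×0.6×50×0.25×7.5 = 56.3 kips; rupture φR_n = 0.75×0.6×65×0.25×7.5 = 54.8 kips; take 54.8 kips (rupture).
Governing: min(35.8, 54.8) = 35.8 kips → weld metal.

35.8 kips (weld metal governs)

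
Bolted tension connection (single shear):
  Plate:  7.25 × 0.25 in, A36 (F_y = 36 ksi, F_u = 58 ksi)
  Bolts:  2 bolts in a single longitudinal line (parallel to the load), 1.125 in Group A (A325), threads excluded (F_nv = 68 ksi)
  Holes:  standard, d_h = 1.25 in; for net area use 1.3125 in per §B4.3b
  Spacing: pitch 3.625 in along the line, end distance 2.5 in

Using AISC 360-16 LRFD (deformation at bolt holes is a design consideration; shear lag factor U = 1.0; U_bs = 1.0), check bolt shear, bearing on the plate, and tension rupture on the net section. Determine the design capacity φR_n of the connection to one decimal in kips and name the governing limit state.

53.8 kips (bearing governs)

Bolt shear: A_b = π(1.125)²/4 = 0.99402 in². φR_n = 0.75 × 68 × 0.99402 × 2 × 1 = 101.4 kips.
Bearing (0.25 in plate, F_u = 58 ksi): end bolts L_c = 2.5 − 1.25/2 = 1.875, R_n = min(1.2×1.875×0.25×58, 2.4×1.125×0.25×58) = 32.625 kips/bolt; interior L_c = 3.625 − 1.25 = 2.375, R_n = 39.15 kips/bolt. φR_n = 0.75 × (1×32.625 + 1×39.15) = 53.8 kips.
Tension rupture (net): A_n = (7.25 − 1×1.3125)×0.25 = 1.4844 in² (U = 1.0, A_e = A_n). φR_n = 0.75 × 58 × 1.4844 = 64.6 kips.
Governing: min(101.4, 53.8, 64.6) = 53.8 kips → bearing.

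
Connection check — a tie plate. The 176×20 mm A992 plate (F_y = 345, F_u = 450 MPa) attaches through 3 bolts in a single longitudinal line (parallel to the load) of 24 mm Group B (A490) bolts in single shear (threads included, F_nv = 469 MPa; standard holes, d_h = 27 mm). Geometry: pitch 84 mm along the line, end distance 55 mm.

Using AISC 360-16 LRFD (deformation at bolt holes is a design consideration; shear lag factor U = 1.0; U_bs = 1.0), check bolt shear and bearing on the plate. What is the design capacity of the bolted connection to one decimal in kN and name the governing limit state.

477.4 kN (bolt shear governs)

Bolt shear: A_b = π(24)²/4 = 452.39 mm². φR_n = 0.75 × 469 × 452.39 × 3 × 1 = 477.4 kN.
Bearing (20 mm plate, F_u = 450 MPa): end bolts L_c = 55 − 27/2 = 41.5, R_n = min(1.2×41.5×20×450, 2.4×24×20×450) = 448.2 kN/bolt; interior L_c = 84 − 27 = 57, R_n = 518.4 kN/bolt. φR_n = 0.75 × (1×448.2 + 2×518.4) = 1113.8 kN.
Governing: min(477.4, 1113.8) = 477.4 kN → bolt shear.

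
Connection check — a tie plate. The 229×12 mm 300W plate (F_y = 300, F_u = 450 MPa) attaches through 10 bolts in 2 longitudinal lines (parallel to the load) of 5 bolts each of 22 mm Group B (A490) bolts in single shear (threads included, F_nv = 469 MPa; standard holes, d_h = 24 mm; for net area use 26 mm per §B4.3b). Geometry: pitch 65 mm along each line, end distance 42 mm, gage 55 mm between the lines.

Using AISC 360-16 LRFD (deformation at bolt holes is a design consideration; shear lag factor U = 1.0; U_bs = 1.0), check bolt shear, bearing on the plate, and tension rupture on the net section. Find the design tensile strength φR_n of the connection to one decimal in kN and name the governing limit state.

716.9 kN (net-section rupture governs)

Bolt shear: A_b = π(22)²/4 = 380.13 mm². φR_n = 0.75 × 469 × 380.13 × 10 × 1 = 1337.1 kN.
Bearing (12 mm plate, F_u = 450 MPa): end bolts L_c = 42 − 24/2 = 30, R_n = min(1.2×30×12×450, 2.4×22×12×450) = 194.4 kN/bolt; interior L_c = 65 − 24 = 41, R_n = 265.68 kN/bolt. φR_n = 0.75 × (2×194.4 + 8×265.68) = 1885.7 kN.
Tension rupture (net): A_n = (229 − 2×26)×12 = 2124 mm² (U = 1.0, A_e = A_n). φR_n = 0.75 × 450 × 2124 = 716.9 kN.
Governing: min(1337.1, 1885.7, 716.9) = 716.9 kN → net-section rupture.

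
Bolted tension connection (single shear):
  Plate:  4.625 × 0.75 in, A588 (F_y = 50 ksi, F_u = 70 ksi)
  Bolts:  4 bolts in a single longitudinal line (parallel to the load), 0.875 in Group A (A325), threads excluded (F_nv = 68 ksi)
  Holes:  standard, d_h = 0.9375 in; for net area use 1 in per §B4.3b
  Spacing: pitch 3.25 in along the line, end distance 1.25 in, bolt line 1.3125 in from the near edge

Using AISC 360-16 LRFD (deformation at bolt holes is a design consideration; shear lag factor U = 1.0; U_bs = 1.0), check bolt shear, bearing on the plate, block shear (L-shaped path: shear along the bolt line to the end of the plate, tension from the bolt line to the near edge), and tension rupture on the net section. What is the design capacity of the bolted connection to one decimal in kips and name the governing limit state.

Bolt shear: A_b = π(0.875)²/4 = 0.60132 in². φR_n = 0.75 × 68 × 0.60132 × 4 × 1 = 122.7 kips.
Bearing (0.75 in plate, F_u = 70 ksi): end bolts L_c = 1.25 − 0.9375/2 = 0.78125, R_n = min(1.2×0.78125×0.75×70, 2.4×0.875×0.75×70) = 49.219 kips/bolt; interior L_c = 3.25 − 0.9375 = 2.3125, R_n = 110.25 kips/bolt. φR_n = 0.75 × (1×49.219 + 3×110.25) = 285.0 kips.
Block shear: shear path 1×[1.25+3×3.25] = 1×11 in, A_gv = 8.25, A_nv = 1×(11 − 3.5×1)×0.75 = 5.625 in²; tension to near edge: (1.3125 − 0.5×1)×0.75 = 0.60938 in². R_n = min(0.6×70×5.625, 0.6×50×8.25) + 1.0×70×0.60938 = min(236.25, 247.5) + 42.657 = 278.91 kips. φR_n = 0.75 × 278.91 = 209.2 kips.
Tension rupture (net): A_n = (4.625 − 1×1)×0.75 = 2.7188 in² (U = 1.0, A_e = A_n). φR_n = 0.75 × 70 × 2.7188 = 142.7 kips.
Governing: min(122.7, 285.0, 209.2, 142.7) = 122.7 kips → bolt shear.

122.7 kips (bolt shear governs)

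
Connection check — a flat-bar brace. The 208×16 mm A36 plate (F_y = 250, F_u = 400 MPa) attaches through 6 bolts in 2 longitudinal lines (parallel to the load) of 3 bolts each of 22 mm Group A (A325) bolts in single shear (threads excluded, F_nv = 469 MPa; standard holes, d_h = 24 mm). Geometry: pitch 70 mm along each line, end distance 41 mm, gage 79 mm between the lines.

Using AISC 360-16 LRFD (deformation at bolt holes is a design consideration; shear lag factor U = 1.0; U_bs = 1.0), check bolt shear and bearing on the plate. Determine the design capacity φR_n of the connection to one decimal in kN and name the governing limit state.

Bolt shear: A_b = π(22)²/4 = 380.13 mm². φR_n = 0.75 × 469 × 380.13 × 6 × 1 = 802.3 kN.
Bearing (16 mm plate, F_u = 400 MPa): end bolts L_c = 41 − 24/2 = 29, R_n = min(1.2×29×16×400, 2.4×22×16×400) = 222.72 kN/bolt; interior L_c = 70 − 24 = 46, R_n = 337.92 kN/bolt. φR_n = 0.75 × (2×222.72 + 4×337.92) = 1347.8 kN.
Governing: min(802.3, 1347.8) = 802.3 kN → bolt shear.

802.3 kN (bolt shear governs)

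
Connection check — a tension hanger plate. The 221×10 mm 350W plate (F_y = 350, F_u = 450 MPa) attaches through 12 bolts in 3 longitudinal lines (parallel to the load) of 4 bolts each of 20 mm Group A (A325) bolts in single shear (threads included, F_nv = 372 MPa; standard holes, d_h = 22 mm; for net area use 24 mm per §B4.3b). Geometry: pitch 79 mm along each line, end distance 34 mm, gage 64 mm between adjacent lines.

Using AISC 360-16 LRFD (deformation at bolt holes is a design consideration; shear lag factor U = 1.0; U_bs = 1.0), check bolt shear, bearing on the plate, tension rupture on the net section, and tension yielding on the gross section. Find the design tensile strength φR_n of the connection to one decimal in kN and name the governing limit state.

Bolt shear: A_b = π(20)²/4 = 314.16 mm². φR_n = 0.75 × 372 × 314.16 × 12 × 1 = 1051.8 kN.
Bearing (10 mm plate, F_u = 450 MPa): end bolts L_c = 34 − 22/2 = 23, R_n = min(1.2×23×10×450, 2.4×20×10×450) = 124.2 kN/bolt; interior L_c = 79 − 22 = 57, R_n = 216 kN/bolt. φR_n = 0.75 × (3×124.2 + 9×216) = 1737.5 kN.
Tension rupture (net): A_n = (221 − 3×24)×10 = 1490 mm² (U = 1.0, A_e = A_n). φR_n = 0.75 × 450 × 1490 = 502.9 kN.
Tension yield (gross): A_g = 221×10 = 2210 mm². φR_n = 0.90 × 350 × 2210 = 696.2 kN.
Governing: min(1051.8, 1737.5, 502.9, 696.2) = 502.9 kN → net-section rupture.

502.9 kN (net-section rupture governs)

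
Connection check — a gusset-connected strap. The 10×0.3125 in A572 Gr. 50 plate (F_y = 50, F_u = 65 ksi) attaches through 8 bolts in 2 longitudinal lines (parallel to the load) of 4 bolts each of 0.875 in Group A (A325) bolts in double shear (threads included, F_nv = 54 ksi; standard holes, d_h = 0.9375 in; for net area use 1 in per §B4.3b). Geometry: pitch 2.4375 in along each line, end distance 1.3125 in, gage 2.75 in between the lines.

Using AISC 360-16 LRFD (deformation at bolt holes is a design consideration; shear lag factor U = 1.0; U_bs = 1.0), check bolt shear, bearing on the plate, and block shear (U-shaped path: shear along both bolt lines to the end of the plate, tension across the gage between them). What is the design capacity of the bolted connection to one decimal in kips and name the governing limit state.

Bolt shear: A_b = π(0.875)²/4 = 0.60132 in². φR_n = 0.75 × 54 × 0.60132 × 8 × 2 = 389.7 kips.
Bearing (0.3125 in plate, F_u = 65 ksi): end bolts L_c = 1.3125 − 0.9375/2 = 0.84375, R_n = min(1.2×0.84375×0.3125×65, 2.4×0.875×0.3125×65) = 20.566 kips/bolt; interior L_c = 2.4375 − 0.9375 = 1.5, R_n = 36.563 kips/bolt. φR_n = 0.75 × (2×20.566 + 6×36.563) = 195.4 kips.
Block shear: shear path 2×[1.3125+3×2.4375] = 2×8.625 in, A_gv = 5.3906, A_nv = 2×(8.625 − 3.5×1)×0.3125 = 3.2031 in²; tension across gage: (2.75 − 1×1)×0.3125 = 0.54688 in². R_n = min(0.6×65×3.2031, 0.6×50×5.3906) + 1.0×65×0.54688 = min(124.92, 161.72) + 35.547 = 160.47 kips. φR_n = 0.75 × 160.47 = 120.4 kips.
Governing: min(389.7, 195.4, 120.4) = 120.4 kips → block shear.

120.4 kips (block shear governs)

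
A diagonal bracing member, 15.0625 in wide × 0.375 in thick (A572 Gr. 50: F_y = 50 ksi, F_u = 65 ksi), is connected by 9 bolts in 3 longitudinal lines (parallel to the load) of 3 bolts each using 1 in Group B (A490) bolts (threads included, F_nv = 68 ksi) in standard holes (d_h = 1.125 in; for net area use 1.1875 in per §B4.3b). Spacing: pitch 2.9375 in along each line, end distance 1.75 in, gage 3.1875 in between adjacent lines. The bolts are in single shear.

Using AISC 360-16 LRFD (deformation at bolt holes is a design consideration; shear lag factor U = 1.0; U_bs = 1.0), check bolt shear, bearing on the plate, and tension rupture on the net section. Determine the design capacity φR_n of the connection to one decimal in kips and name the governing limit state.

210.2 kips (net-section rupture governs)

Bolt shear: A_b = π(1)²/4 = 0.7854 in². φR_n = 0.75 × 68 × 0.7854 × 9 × 1 = 360.5 kips.
Bearing (0.375 in plate, F_u = 65 ksi): end bolts L_c = 1.75 − 1.125/2 = 1.1875, R_n = min(1.2×1.1875×0.375×65, 2.4×1×0.375×65) = 34.734 kips/bolt; interior L_c = 2.9375 − 1.125 = 1.8125, R_n = 53.016 kips/bolt. φR_n = 0.75 × (3×34.734 + 6×53.016) = 316.7 kips.
Tension rupture (net): A_n = (15.0625 − 3×1.1875)×0.375 = 4.3125 in² (U = 1.0, A_e = A_n). φR_n = 0.75 × 65 × 4.3125 = 210.2 kips.
Governing: min(360.5, 316.7, 210.2) = 210.2 kips → net-section rupture.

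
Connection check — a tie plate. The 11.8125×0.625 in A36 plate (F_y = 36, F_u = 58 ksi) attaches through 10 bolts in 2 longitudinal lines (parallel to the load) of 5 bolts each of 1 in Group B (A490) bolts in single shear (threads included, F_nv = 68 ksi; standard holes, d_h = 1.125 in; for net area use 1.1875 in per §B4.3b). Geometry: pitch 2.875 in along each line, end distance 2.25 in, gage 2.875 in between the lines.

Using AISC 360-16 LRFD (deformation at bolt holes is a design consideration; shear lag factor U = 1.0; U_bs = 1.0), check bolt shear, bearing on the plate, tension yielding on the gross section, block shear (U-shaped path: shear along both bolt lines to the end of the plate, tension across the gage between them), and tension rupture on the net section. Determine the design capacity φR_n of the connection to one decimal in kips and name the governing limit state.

239.2 kips (gross-section yield governs)

Bolt shear: A_b = π(1)²/4 = 0.7854 in². φR_n = 0.75 × 68 × 0.7854 × 10 × 1 = 400.6 kips.
Bearing (0.625 in plate, F_u = 58 ksi): end bolts L_c = 2.25 − 1.125/2 = 1.6875, R_n = min(1.2×1.6875×0.625×58, 2.4×1×0.625×58) = 73.406 kips/bolt; interior L_c = 2.875 − 1.125 = 1.75, R_n = 76.125 kips/bolt. φR_n = 0.75 × (2×73.406 + 8×76.125) = 566.9 kips.
Tension yield (gross): A_g = 11.8125×0.625 = 7.3828 in². φR_n = 0.90 × 36 × 7.3828 = 239.2 kips.
Block shear: shear path 2×[2.25+4×2.875] = 2×13.75 in, A_gv = 17.188, A_nv = 2×(13.75 − 4.5×1.1875)×0.625 = 10.508 in²; tension across gage: (2.875 − 1×1.1875)×0.625 = 1.0547 in². R_n = min(0.6×58×10.508, 0.6×36×17.188) + 1.0×58×1.0547 = min(365.68, 371.26) + 61.173 = 426.85 kips. φR_n = 0.75 × 426.85 = 320.1 kips.
Tension rupture (net): A_n = (11.8125 − 2×1.1875)×0.625 = 5.8984 in² (U = 1.0, A_e = A_n). φR_n = 0.75 × 58 × 5.8984 = 256.6 kips.
Governing: min(400.6, 566.9, 239.2, 320.1, 256.6) = 239.2 kips → gross-section yield.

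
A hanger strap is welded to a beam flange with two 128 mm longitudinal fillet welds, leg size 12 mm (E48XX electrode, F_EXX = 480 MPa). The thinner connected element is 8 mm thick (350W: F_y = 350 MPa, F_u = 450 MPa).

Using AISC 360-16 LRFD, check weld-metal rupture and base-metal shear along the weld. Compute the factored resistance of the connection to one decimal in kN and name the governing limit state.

414.7 kN (base-metal shear governs)

Weld metal: throat = 0.707×12 = 8.484 mm, L = 2×128 = 256 mm. φR_n = 0.75 × 0.6 × 480 × 8.484 × 256 = 469.1 kN.
Base metal shear (8 mm plate): yield φR_n = 1.0×0.6×350×8×256 = 430.1 kN; rupture φR_n = 0.75×0.6×450×8×256 = 414.7 kN; take 414.7 kN (rupture).
Governing: min(469.1, 414.7) = 414.7 kN → base-metal shear.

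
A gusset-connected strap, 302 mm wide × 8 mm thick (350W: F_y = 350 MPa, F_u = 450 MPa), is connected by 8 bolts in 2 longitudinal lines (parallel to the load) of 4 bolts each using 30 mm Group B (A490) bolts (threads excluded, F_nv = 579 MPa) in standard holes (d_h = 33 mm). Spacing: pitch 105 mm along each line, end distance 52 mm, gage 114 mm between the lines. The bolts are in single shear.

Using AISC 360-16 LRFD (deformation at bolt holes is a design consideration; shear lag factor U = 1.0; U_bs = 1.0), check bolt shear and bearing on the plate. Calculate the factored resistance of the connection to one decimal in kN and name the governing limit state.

Bolt shear: A_b = π(30)²/4 = 706.86 mm². φR_n = 0.75 × 579 × 706.86 × 8 × 1 = 2455.6 kN.
Bearing (8 mm plate, F_u = 450 MPa): end bolts L_c = 52 − 33/2 = 35.5, R_n = min(1.2×35.5×8×450, 2.4×30×8×450) = 153.36 kN/bolt; interior L_c = 105 − 33 = 72, R_n = 259.2 kN/bolt. φR_n = 0.75 × (2×153.36 + 6×259.2) = 1396.4 kN.
Governing: min(2455.6, 1396.4) = 1396.4 kN → bearing.

1396.4 kN (bearing governs)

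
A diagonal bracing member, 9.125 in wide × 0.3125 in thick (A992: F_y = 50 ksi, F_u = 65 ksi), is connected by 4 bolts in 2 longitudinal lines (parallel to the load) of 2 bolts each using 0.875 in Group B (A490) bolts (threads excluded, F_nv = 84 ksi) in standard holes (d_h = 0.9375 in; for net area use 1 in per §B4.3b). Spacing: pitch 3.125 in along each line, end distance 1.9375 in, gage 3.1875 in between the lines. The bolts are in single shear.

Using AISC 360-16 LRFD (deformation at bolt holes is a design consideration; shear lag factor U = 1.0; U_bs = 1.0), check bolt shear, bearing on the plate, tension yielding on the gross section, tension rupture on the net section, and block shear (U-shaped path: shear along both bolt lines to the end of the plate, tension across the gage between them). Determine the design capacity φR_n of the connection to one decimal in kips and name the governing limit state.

98.5 kips (block shear governs)

Bolt shear: A_b = π(0.875)²/4 = 0.60132 in². φR_n = 0.75 × 84 × 0.60132 × 4 × 1 = 151.5 kips.
Bearing (0.3125 in plate, F_u = 65 ksi): end bolts L_c = 1.9375 − 0.9375/2 = 1.46875, R_n = min(1.2×1.46875×0.3125×65, 2.4×0.875×0.3125×65) = 35.801 kips/bolt; interior L_c = 3.125 − 0.9375 = 2.1875, R_n = 42.656 kips/bolt. φR_n = 0.75 × (2×35.801 + 2×42.656) = 117.7 kips.
Tension yield (gross): A_g = 9.125×0.3125 = 2.8516 in². φR_n = 0.90 × 50 × 2.8516 = 128.3 kips.
Tension rupture (net): A_n = (9.125 − 2×1)×0.3125 = 2.2266 in² (U = 1.0, A_e = A_n). φR_n = 0.75 × 65 × 2.2266 = 108.5 kips.
Block shear: shear path 2×[1.9375+1×3.125] = 2×5.0625 in, A_gv = 3.1641, A_nv = 2×(5.0625 − 1.5×1)×0.3125 = 2.2266 in²; tension across gage: (3.1875 − 1×1)×0.3125 = 0.68359 in². R_n = min(0.6×65×2.2266, 0.6×50×3.1641) + 1.0×65×0.68359 = min(86.837, 94.923) + 44.433 = 131.27 kips. φR_n = 0.75 × 131.27 = 98.5 kips.
Governing: min(151.5, 117.7, 128.3, 108.5, 98.5) = 98.5 kips → block shear.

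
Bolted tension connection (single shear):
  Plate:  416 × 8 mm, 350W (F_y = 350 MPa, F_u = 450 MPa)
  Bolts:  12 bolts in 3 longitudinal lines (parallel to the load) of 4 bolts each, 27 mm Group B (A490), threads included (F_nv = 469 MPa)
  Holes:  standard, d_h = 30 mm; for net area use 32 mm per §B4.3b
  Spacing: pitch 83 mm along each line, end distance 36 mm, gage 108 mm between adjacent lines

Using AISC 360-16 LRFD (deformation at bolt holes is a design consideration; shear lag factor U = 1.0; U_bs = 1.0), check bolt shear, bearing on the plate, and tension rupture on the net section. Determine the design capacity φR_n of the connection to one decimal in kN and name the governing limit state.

Bolt shear: A_b = π(27)²/4 = 572.56 mm². φR_n = 0.75 × 469 × 572.56 × 12 × 1 = 2416.8 kN.
Bearing (8 mm plate, F_u = 450 MPa): end bolts L_c = 36 − 30/2 = 21, R_n = min(1.2×21×8×450, 2.4×27×8×450) = 90.72 kN/bolt; interior L_c = 83 − 30 = 53, R_n = 228.96 kN/bolt. φR_n = 0.75 × (3×90.72 + 9×228.96) = 1749.6 kN.
Tension rupture (net): A_n = (416 − 3×32)×8 = 2560 mm² (U = 1.0, A_e = A_n). φR_n = 0.75 × 450 × 2560 = 864.0 kN.
Governing: min(2416.8, 1749.6, 864.0) = 864.0 kN → net-section rupture.

864.0 kN (net-section rupture governs)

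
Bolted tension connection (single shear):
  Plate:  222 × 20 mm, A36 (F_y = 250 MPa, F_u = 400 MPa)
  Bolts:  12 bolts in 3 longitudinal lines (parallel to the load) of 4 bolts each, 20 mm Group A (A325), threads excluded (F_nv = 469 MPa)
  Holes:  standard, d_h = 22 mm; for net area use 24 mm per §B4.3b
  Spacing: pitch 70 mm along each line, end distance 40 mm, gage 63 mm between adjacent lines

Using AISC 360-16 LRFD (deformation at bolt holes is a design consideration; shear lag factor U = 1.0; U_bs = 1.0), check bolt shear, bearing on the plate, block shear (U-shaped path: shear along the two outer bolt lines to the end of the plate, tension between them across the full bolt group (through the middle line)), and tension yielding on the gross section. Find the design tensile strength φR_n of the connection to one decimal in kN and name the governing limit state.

999.0 kN (gross-section yield governs)

Bolt shear: A_b = π(20)²/4 = 314.16 mm². φR_n = 0.75 × 469 × 314.16 × 12 × 1 = 1326.1 kN.
Bearing (20 mm plate, F_u = 400 MPa): end bolts L_c = 40 − 22/2 = 29, R_n = min(1.2×29×20×400, 2.4×20×20×400) = 278.4 kN/bolt; interior L_c = 70 − 22 = 48, R_n = 384 kN/bolt. φR_n = 0.75 × (3×278.4 + 9×384) = 3218.4 kN.
Block shear: shear path 2×[40+3×70] = 2×250 mm, A_gv = 10000, A_nv = 2×(250 − 3.5×24)×20 = 6640 mm²; tension across gage: (126 − 2×24)×20 = 1560 mm². R_n = min(0.6×400×6640, 0.6×250×10000) + 1.0×400×1560 = min(1593.6, 1500) + 624 = 2124 kN. φR_n = 0.75 × 2124 = 1593.0 kN.
Tension yield (gross): A_g = 222×20 = 4440 mm². φR_n = 0.90 × 250 × 4440 = 999.0 kN.
Governing: min(1326.1, 3218.4, 1593.0, 999.0) = 999.0 kN → gross-section yield.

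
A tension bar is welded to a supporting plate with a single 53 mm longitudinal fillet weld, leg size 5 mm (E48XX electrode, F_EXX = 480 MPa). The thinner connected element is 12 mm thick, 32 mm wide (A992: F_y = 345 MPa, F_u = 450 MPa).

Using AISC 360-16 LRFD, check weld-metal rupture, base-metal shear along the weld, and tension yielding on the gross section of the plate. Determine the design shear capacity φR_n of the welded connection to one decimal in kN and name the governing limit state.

Weld metal: throat = 0.707×5 = 3.535 mm, L = 53 mm. φR_n = 0.75 × 0.6 × 480 × 3.535 × 53 = 40.5 kN.
Base metal shear (12 mm plate): yield φR_n = 1.0×0.6×345×12×53 = 131.7 kN; rupture φR_n = 0.75×0.6×450×12×53 = 128.8 kN; take 128.8 kN (rupture).
Tension yield (gross): A_g = 32×12 = 384 mm². φR_n = 0.90 × 345 × 384 = 119.2 kN.
Governing: min(40.5, 128.8, 119.2) = 40.5 kN → weld metal.

40.5 kN (weld metal governs)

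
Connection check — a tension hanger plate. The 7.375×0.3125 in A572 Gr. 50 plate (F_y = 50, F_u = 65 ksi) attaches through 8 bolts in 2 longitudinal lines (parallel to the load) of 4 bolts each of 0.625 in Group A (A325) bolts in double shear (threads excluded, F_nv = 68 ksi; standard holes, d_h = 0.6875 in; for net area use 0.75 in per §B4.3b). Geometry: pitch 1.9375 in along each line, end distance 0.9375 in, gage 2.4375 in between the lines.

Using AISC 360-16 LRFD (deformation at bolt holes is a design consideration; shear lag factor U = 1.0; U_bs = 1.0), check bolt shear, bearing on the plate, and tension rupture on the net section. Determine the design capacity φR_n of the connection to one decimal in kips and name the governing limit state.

Bolt shear: A_b = π(0.625)²/4 = 0.3068 in². φR_n = 0.75 × 68 × 0.3068 × 8 × 2 = 250.3 kips.
Bearing (0.3125 in plate, F_u = 65 ksi): end bolts L_c = 0.9375 − 0.6875/2 = 0.59375, R_n = min(1.2×0.59375×0.3125×65, 2.4×0.625×0.3125×65) = 14.473 kips/bolt; interior L_c = 1.9375 − 0.6875 = 1.25, R_n = 30.469 kips/bolt. φR_n = 0.75 × (2×14.473 + 6×30.469) = 158.8 kips.
Tension rupture (net): A_n = (7.375 − 2×0.75)×0.3125 = 1.8359 in² (U = 1.0, A_e = A_n). φR_n = 0.75 × 65 × 1.8359 = 89.5 kips.
Governing: min(250.3, 158.8, 89.5) = 89.5 kips → net-section rupture.

89.5 kips (net-section rupture governs)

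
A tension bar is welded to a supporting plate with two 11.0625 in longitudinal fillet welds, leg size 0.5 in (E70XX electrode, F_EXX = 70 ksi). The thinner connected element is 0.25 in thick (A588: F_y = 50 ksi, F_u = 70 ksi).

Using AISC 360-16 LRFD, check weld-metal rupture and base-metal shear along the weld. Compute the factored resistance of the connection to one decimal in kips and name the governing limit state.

Weld metal: throat = 0.707×0.5 = 0.3535 in, L = 2×11.0625 = 22.125 in. φR_n = 0.75 × 0.6 × 70 × 0.3535 × 22.125 = 246.4 kips.
Base metal shear (0.25 in plate): yield φR_n = 1.0×0.6×50×0.25×22.125 = 165.9 kips; rupture φR_n = 0.75×0.6×70×0.25×22.125 = 174.2 kips; take 165.9 kips (yield).
Governing: min(246.4, 165.9) = 165.9 kips → base-metal shear.

165.9 kips (base-metal shear governs)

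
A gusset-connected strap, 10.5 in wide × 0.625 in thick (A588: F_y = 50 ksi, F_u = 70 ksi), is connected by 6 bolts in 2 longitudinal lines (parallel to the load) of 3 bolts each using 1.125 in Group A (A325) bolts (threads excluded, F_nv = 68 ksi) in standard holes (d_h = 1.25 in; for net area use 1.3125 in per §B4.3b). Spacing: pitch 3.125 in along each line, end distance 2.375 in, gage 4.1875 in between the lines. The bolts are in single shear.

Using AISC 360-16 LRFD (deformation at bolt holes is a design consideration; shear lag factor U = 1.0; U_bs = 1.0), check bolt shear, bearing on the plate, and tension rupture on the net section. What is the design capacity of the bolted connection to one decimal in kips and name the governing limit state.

258.4 kips (net-section rupture governs)

Bolt shear: A_b = π(1.125)²/4 = 0.99402 in². φR_n = 0.75 × 68 × 0.99402 × 6 × 1 = 304.2 kips.
Bearing (0.625 in plate, F_u = 70 ksi): end bolts L_c = 2.375 − 1.25/2 = 1.75, R_n = min(1.2×1.75×0.625×70, 2.4×1.125×0.625×70) = 91.875 kips/bolt; interior L_c = 3.125 − 1.25 = 1.875, R_n = 98.438 kips/bolt. φR_n = 0.75 × (2×91.875 + 4×98.438) = 433.1 kips.
Tension rupture (net): A_n = (10.5 − 2×1.3125)×0.625 = 4.9219 in² (U = 1.0, A_e = A_n). φR_n = 0.75 × 70 × 4.9219 = 258.4 kips.
Governing: min(304.2, 433.1, 258.4) = 258.4 kips → net-section rupture.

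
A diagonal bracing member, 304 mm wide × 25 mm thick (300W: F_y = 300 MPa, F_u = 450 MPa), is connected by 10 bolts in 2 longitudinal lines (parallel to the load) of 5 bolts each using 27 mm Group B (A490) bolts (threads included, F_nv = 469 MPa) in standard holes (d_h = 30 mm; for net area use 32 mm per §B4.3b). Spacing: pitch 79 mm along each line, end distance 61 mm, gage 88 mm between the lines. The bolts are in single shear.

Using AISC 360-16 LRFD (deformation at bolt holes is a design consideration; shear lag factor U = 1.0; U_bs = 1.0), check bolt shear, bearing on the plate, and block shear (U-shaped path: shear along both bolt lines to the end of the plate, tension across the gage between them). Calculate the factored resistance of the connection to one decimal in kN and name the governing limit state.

2014.0 kN (bolt shear governs)

Bolt shear: A_b = π(27)²/4 = 572.56 mm². φR_n = 0.75 × 469 × 572.56 × 10 × 1 = 2014.0 kN.
Bearing (25 mm plate, F_u = 450 MPa): end bolts L_c = 61 − 30/2 = 46, R_n = min(1.2×46×25×450, 2.4×27×25×450) = 621 kN/bolt; interior L_c = 79 − 30 = 49, R_n = 661.5 kN/bolt. φR_n = 0.75 × (2×621 + 8×661.5) = 4900.5 kN.
Block shear: shear path 2×[61+4×79] = 2×377 mm, A_gv = 18850, A_nv = 2×(377 − 4.5×32)×25 = 11650 mm²; tension across gage: (88 − 1×32)×25 = 1400 mm². R_n = min(0.6×450×11650, 0.6×300×18850) + 1.0×450×1400 = min(3145.5, 3393) + 630 = 3775.5 kN. φR_n = 0.75 × 3775.5 = 2831.6 kN.
Governing: min(2014.0, 4900.5, 2831.6) = 2014.0 kN → bolt shear.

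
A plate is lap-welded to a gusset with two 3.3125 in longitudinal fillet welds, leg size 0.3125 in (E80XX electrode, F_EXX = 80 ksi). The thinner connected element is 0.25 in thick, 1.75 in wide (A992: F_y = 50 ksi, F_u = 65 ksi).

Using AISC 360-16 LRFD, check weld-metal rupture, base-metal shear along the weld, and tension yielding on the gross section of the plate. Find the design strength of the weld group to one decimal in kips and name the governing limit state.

19.7 kips (gross-section yield governs)

Weld metal: throat = 0.707×0.3125 = 0.22094 in, L = 2×3.3125 = 6.625 in. φR_n = 0.75 × 0.6 × 80 × 0.22094 × 6.625 = 52.7 kips.
Base metal shear (0.25 in plate): yield φR_n = 1.0×0.6×50×0.25×6.625 = 49.7 kips; rupture φR_n = 0.75×0.6×65×0.25×6.625 = 48.4 kips; take 48.4 kips (rupture).
Tension yield (gross): A_g = 1.75×0.25 = 0.4375 in². φR_n = 0.90 × 50 × 0.4375 = 19.7 kips.
Governing: min(52.7, 48.4, 19.7) = 19.7 kips → gross-section yield.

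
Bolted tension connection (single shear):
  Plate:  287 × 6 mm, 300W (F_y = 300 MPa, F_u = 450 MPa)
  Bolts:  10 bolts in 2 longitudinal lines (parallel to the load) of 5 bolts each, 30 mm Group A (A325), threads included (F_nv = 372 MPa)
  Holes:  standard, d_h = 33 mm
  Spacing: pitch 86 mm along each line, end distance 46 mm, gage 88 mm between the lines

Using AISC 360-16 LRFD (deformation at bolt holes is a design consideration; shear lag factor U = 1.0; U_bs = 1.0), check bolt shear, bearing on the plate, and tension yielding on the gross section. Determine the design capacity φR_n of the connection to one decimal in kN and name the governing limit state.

464.9 kN (gross-section yield governs)

Bolt shear: A_b = π(30)²/4 = 706.86 mm². φR_n = 0.75 × 372 × 706.86 × 10 × 1 = 1972.1 kN.
Bearing (6 mm plate, F_u = 450 MPa): end bolts L_c = 46 − 33/2 = 29.5, R_n = min(1.2×29.5×6×450, 2.4×30×6×450) = 95.58 kN/bolt; interior L_c = 86 − 33 = 53, R_n = 171.72 kN/bolt. φR_n = 0.75 × (2×95.58 + 8×171.72) = 1173.7 kN.
Tension yield (gross): A_g = 287×6 = 1722 mm². φR_n = 0.90 × 300 × 1722 = 464.9 kN.
Governing: min(1972.1, 1173.7, 464.9) = 464.9 kN → gross-section yield.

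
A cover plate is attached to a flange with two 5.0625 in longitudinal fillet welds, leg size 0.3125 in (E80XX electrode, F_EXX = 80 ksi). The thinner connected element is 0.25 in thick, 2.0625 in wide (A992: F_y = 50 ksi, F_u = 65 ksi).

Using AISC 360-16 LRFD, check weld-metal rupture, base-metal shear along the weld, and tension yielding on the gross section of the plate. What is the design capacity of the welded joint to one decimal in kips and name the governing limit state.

23.2 kips (gross-section yield governs)

Weld metal: throat = 0.707×0.3125 = 0.22094 in, L = 2×5.0625 = 10.125 in. φR_n = 0.75 × 0.6 × 80 × 0.22094 × 10.125 = 80.5 kips.
Base metal shear (0.25 in plate): yield φR_n = 1.0×0.6×50×0.25×10.125 = 75.9 kips; rupture φR_n = 0.75×0.6×65×0.25×10.125 = 74.0 kips; take 74.0 kips (rupture).
Tension yield (gross): A_g = 2.0625×0.25 = 0.51563 in². φR_n = 0.90 × 50 × 0.51563 = 23.2 kips.
Governing: min(80.5, 74.0, 23.2) = 23.2 kips → gross-section yield.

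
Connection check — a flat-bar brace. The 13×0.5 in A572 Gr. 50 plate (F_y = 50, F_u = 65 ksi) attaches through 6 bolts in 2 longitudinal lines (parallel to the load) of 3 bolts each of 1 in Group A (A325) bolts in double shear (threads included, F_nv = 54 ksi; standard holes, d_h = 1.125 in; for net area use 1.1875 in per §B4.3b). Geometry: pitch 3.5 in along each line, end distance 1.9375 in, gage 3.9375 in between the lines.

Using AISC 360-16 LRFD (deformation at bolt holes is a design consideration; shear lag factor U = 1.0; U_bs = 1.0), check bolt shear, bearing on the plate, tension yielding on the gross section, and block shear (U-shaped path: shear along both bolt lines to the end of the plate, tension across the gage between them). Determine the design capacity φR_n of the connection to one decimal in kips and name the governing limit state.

Bolt shear: A_b = π(1)²/4 = 0.7854 in². φR_n = 0.75 × 54 × 0.7854 × 6 × 2 = 381.7 kips.
Bearing (0.5 in plate, F_u = 65 ksi): end bolts L_c = 1.9375 − 1.125/2 = 1.375, R_n = min(1.2×1.375×0.5×65, 2.4×1×0.5×65) = 53.625 kips/bolt; interior L_c = 3.5 − 1.125 = 2.375, R_n = 78 kips/bolt. φR_n = 0.75 × (2×53.625 + 4×78) = 314.4 kips.
Tension yield (gross): A_g = 13×0.5 = 6.5 in². φR_n = 0.90 × 50 × 6.5 = 292.5 kips.
Block shear: shear path 2×[1.9375+2×3.5] = 2×8.9375 in, A_gv = 8.9375, A_nv = 2×(8.9375 − 2.5×1.1875)×0.5 = 5.9688 in²; tension across gage: (3.9375 − 1×1.1875)×0.5 = 1.375 in². R_n = min(0.6×65×5.9688, 0.6×50×8.9375) + 1.0×65×1.375 = min(232.78, 268.13) + 89.375 = 322.16 kips. φR_n = 0.75 × 322.16 = 241.6 kips.
Governing: min(381.7, 314.4, 292.5, 241.6) = 241.6 kips → block shear.

241.6 kips (block shear governs)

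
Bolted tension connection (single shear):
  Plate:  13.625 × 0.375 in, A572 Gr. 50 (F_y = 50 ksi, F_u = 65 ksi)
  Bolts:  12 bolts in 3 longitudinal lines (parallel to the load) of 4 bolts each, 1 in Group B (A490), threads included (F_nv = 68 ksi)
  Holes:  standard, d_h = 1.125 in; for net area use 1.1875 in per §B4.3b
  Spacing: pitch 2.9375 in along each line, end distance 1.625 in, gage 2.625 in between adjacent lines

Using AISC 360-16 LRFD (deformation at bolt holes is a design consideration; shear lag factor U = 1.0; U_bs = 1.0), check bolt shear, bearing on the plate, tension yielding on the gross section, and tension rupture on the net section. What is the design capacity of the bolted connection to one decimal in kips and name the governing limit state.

Bolt shear: A_b = π(1)²/4 = 0.7854 in². φR_n = 0.75 × 68 × 0.7854 × 12 × 1 = 480.7 kips.
Bearing (0.375 in plate, F_u = 65 ksi): end bolts L_c = 1.625 − 1.125/2 = 1.0625, R_n = min(1.2×1.0625×0.375×65, 2.4×1×0.375×65) = 31.078 kips/bolt; interior L_c = 2.9375 − 1.125 = 1.8125, R_n = 53.016 kips/bolt. φR_n = 0.75 × (3×31.078 + 9×53.016) = 427.8 kips.
Tension yield (gross): A_g = 13.625×0.375 = 5.1094 in². φR_n = 0.90 × 50 × 5.1094 = 229.9 kips.
Tension rupture (net): A_n = (13.625 − 3×1.1875)×0.375 = 3.7734 in² (U = 1.0, A_e = A_n). φR_n = 0.75 × 65 × 3.7734 = 184.0 kips.
Governing: min(480.7, 427.8, 229.9, 184.0) = 184.0 kips → net-section rupture.

184.0 kips (net-section rupture governs)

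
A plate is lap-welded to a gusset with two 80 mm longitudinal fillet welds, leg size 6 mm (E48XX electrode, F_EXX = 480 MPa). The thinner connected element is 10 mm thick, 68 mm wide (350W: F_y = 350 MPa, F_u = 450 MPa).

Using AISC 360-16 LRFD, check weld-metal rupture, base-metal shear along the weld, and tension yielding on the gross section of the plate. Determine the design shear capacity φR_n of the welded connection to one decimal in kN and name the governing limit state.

146.6 kN (weld metal governs)

Weld metal: throat = 0.707×6 = 4.242 mm, L = 2×80 = 160 mm. φR_n = 0.75 × 0.6 × 480 × 4.242 × 160 = 146.6 kN.
Base metal shear (10 mm plate): yield φR_n = 1.0×0.6×350×10×160 = 336.0 kN; rupture φR_n = 0.75×0.6×450×10×160 = 324.0 kN; take 324.0 kN (rupture).
Tension yield (gross): A_g = 68×10 = 680 mm². φR_n = 0.90 × 350 × 680 = 214.2 kN.
Governing: min(146.6, 324.0, 214.2) = 146.6 kN → weld metal.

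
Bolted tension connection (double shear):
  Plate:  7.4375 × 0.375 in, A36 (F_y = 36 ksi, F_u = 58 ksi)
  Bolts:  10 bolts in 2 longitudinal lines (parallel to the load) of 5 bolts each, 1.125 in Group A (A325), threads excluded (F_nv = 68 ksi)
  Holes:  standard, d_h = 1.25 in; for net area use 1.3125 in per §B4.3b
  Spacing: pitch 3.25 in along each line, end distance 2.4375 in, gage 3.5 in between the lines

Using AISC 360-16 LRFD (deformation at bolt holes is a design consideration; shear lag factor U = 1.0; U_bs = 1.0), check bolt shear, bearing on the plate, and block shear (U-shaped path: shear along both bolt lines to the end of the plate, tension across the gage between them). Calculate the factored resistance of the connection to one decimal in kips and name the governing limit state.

222.3 kips (block shear governs)

Bolt shear: A_b = π(1.125)²/4 = 0.99402 in². φR_n = 0.75 × 68 × 0.99402 × 10 × 2 = 1013.9 kips.
Bearing (0.375 in plate, F_u = 58 ksi): end bolts L_c = 2.4375 − 1.25/2 = 1.8125, R_n = min(1.2×1.8125×0.375×58, 2.4×1.125×0.375×58) = 47.306 kips/bolt; interior L_c = 3.25 − 1.25 = 2, R_n = 52.2 kips/bolt. φR_n = 0.75 × (2×47.306 + 8×52.2) = 384.2 kips.
Block shear: shear path 2×[2.4375+4×3.25] = 2×15.4375 in, A_gv = 11.578, A_nv = 2×(15.4375 − 4.5×1.3125)×0.375 = 7.1484 in²; tension across gage: (3.5 − 1×1.3125)×0.375 = 0.82031 in². R_n = min(0.6×58×7.1484, 0.6×36×11.578) + 1.0×58×0.82031 = min(248.76, 250.08) + 47.578 = 296.34 kips. φR_n = 0.75 × 296.34 = 222.3 kips.
Governing: min(1013.9, 384.2, 222.3) = 222.3 kips → block shear.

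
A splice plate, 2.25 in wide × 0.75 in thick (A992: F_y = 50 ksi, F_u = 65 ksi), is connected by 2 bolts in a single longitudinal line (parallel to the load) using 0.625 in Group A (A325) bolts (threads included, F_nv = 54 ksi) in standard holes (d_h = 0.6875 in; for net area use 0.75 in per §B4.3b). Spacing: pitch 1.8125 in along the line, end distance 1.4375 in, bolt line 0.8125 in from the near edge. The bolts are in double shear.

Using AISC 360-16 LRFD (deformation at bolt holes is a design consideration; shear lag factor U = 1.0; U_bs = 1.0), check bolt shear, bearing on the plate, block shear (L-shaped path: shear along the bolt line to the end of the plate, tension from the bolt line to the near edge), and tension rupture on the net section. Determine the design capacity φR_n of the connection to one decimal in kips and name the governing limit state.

Bolt shear: A_b = π(0.625)²/4 = 0.3068 in². φR_n = 0.75 × 54 × 0.3068 × 2 × 2 = 49.7 kips.
Bearing (0.75 in plate, F_u = 65 ksi): end bolts L_c = 1.4375 − 0.6875/2 = 1.09375, R_n = min(1.2×1.09375×0.75×65, 2.4×0.625×0.75×65) = 63.984 kips/bolt; interior L_c = 1.8125 − 0.6875 = 1.125, R_n = 65.813 kips/bolt. φR_n = 0.75 × (1×63.984 + 1×65.813) = 97.3 kips.
Block shear: shear path 1×[1.4375+1×1.8125] = 1×3.25 in, A_gv = 2.4375, A_nv = 1×(3.25 − 1.5×0.75)×0.75 = 1.5938 in²; tension to near edge: (0.8125 − 0.5×0.75)×0.75 = 0.32813 in². R_n = min(0.6×65×1.5938, 0.6×50×2.4375) + 1.0×65×0.32813 = min(62.158, 73.125) + 21.328 = 83.486 kips. φR_n = 0.75 × 83.486 = 62.6 kips.
Tension rupture (net): A_n = (2.25 − 1×0.75)×0.75 = 1.125 in² (U = 1.0, A_e = A_n). φR_n = 0.75 × 65 × 1.125 = 54.8 kips.
Governing: min(49.7, 97.3, 62.6, 54.8) = 49.7 kips → bolt shear.

49.7 kips (bolt shear governs)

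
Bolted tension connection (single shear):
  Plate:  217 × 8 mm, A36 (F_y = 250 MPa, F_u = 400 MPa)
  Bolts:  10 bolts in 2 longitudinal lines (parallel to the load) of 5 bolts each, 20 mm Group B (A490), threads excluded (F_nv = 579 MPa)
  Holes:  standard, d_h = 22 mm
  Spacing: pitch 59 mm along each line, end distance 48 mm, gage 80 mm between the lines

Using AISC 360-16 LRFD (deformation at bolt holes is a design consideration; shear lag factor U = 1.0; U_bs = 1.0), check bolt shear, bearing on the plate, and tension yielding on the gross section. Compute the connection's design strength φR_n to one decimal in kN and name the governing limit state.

Bolt shear: A_b = π(20)²/4 = 314.16 mm². φR_n = 0.75 × 579 × 314.16 × 10 × 1 = 1364.2 kN.
Bearing (8 mm plate, F_u = 400 MPa): end bolts L_c = 48 − 22/2 = 37, R_n = min(1.2×37×8×400, 2.4×20×8×400) = 142.08 kN/bolt; interior L_c = 59 − 22 = 37, R_n = 142.08 kN/bolt. φR_n = 0.75 × (2×142.08 + 8×142.08) = 1065.6 kN.
Tension yield (gross): A_g = 217×8 = 1736 mm². φR_n = 0.90 × 250 × 1736 = 390.6 kN.
Governing: min(1364.2, 1065.6, 390.6) = 390.6 kN → gross-section yield.

390.6 kN (gross-section yield governs)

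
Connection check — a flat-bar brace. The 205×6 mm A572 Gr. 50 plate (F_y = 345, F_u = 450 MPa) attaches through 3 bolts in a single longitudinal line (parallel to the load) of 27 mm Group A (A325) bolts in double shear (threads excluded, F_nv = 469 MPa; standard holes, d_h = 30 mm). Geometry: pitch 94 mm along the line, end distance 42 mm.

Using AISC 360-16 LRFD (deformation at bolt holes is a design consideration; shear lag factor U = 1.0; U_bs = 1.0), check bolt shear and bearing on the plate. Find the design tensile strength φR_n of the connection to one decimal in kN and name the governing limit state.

328.1 kN (bearing governs)

Bolt shear: A_b = π(27)²/4 = 572.56 mm². φR_n = 0.75 × 469 × 572.56 × 3 × 2 = 1208.4 kN.
Bearing (6 mm plate, F_u = 450 MPa): end bolts L_c = 42 − 30/2 = 27, R_n = min(1.2×27×6×450, 2.4×27×6×450) = 87.48 kN/bolt; interior L_c = 94 − 30 = 64, R_n = 174.96 kN/bolt. φR_n = 0.75 × (1×87.48 + 2×174.96) = 328.1 kN.
Governing: min(1208.4, 328.1) = 328.1 kN → bearing.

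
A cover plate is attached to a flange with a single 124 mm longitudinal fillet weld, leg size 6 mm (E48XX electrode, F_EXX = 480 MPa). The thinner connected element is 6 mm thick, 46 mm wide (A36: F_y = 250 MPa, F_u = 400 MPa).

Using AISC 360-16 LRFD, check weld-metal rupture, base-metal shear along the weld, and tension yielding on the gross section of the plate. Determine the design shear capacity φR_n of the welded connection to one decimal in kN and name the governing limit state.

62.1 kN (gross-section yield governs)

Weld metal: throat = 0.707×6 = 4.242 mm, L = 124 mm. φR_n = 0.75 × 0.6 × 480 × 4.242 × 124 = 113.6 kN.
Base metal shear (6 mm plate): yield φR_n = 1.0×0.6×250×6×124 = 111.6 kN; rupture φR_n = 0.75×0.6×400×6×124 = 133.9 kN; take 111.6 kN (yield).
Tension yield (gross): A_g = 46×6 = 276 mm². φR_n = 0.90 × 250 × 276 = 62.1 kN.
Governing: min(113.6, 111.6, 62.1) = 62.1 kN → gross-section yield.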